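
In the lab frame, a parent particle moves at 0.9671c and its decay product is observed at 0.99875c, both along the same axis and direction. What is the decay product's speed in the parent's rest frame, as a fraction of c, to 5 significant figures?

Inverse velocity addition: u' = (u − v)/(1 − uv/c²)
= (0.99875 − 0.9671)/(1 − 0.99875×0.9671) = 0.031650/0.03410888 = 0.92791

u' ≈ 0.92791c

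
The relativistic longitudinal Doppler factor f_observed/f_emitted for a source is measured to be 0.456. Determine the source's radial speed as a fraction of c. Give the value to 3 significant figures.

β ≈ 0.656

f_obs/f_src = √((1−β)/(1+β)) = 0.456  ⇒  (1−β)/(1+β) = 0.20794
β = |1 − D²|/(1 + D²) = |1 − 0.20794|/(1 + 0.20794) = 0.656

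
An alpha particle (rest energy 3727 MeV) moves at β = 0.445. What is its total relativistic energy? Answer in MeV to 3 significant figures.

γ = 1/√(1 − 0.445²) = 1.1167
E = γm₀c² = 1.1167 × 3727 MeV = 4160 MeV

E ≈ 4160 MeV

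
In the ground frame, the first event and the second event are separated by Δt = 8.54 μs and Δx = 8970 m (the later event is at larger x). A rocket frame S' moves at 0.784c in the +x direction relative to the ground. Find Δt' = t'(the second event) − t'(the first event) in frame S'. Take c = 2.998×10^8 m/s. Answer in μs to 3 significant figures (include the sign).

γ = 1/√(1 − 0.784²) = 1.6109
Δt' = γ(Δt − vΔx/c²) = 1.6109 × (8.54 μs − 0.784×8970 m / (2.998×10^8 m/s))
= 1.6109 × (-14.917 μs) = -24.0 μs

Δt' ≈ -24.0 μs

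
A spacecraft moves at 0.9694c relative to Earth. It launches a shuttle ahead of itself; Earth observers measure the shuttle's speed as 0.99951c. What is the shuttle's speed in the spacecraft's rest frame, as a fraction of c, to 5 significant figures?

Inverse velocity addition: u' = (u − v)/(1 − uv/c²)
= (0.99951 − 0.9694)/(1 − 0.99951×0.9694) = 0.030110/0.03107501 = 0.96895

u' ≈ 0.96895c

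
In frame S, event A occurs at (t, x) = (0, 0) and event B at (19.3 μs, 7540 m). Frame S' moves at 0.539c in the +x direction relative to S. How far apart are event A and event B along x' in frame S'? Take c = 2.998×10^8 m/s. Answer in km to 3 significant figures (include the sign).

Δx' ≈ 5.25 km

γ = 1/√(1 − 0.539²) = 1.1872
Δx' = γ(Δx − vΔt) = 1.1872 × (7540 m − 0.539×(2.998×10^8 m/s)×19.3×10^-6 s)
= 1.1872 × (4421.3 m) = 5.25 km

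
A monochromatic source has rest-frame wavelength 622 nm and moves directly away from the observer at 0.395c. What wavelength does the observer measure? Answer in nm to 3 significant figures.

λ_obs ≈ 944 nm

Relativistic Doppler: λ_obs = λ_src √((1+β)/(1−β))
= 622 × √(1.3950/0.60500) = 622 × 1.5185 = 944 nm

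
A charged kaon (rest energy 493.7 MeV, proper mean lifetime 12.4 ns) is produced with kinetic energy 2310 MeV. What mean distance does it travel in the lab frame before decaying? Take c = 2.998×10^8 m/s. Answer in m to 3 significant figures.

γ = 1 + K/(m₀c²) = 1 + 2310/493.7 = 5.6790
β = √(1 − 1/γ²) = 0.98437
Dilated lifetime: γτ₀ = 5.6790 × 12.4 ns = 70.419 ns
d = βc·γτ₀ = 0.98437 × (2.998×10^8 m/s) × 7.0419×10^-8 s = 20.8 m

d ≈ 20.8 m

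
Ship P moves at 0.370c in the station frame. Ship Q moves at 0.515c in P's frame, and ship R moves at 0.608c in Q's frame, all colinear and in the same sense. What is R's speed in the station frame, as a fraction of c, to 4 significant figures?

Compose boost 2: (0.515 + 0.370)/(1 + 0.515×0.370) = 0.8850/1.19055 = 0.743354
Compose boost 3: (0.608 + 0.743354)/(1 + 0.608×0.743354) = 1.35135/1.45196 = 0.9307

u ≈ 0.9307c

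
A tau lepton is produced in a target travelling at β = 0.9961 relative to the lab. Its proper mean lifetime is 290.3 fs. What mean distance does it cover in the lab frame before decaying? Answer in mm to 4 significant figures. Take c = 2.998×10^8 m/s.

d ≈ 0.9826 mm

γ = 1/√(1 − 0.9961²) = 11.3338
Dilated lifetime: Δt = γτ₀ = 11.3338 × 290.3 fs = 3290.21 fs
d = vΔt = 0.9961c × 3290.21 fs = 2.98631×10^8 m/s × 3.29021×10^-12 s = 0.9826 mm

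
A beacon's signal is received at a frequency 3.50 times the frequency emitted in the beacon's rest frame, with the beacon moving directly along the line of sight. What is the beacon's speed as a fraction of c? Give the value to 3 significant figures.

f_obs/f_src = √((1+β)/(1−β)) = 3.50  ⇒  (1+β)/(1−β) = 12.250
β = |1 − D²|/(1 + D²) = |1 − 12.250|/(1 + 12.250) = 0.849

β ≈ 0.849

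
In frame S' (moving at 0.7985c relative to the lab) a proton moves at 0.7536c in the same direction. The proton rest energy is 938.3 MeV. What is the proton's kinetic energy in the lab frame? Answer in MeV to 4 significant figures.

K ≈ 2860 MeV

u_lab = (0.7536 + 0.7985)/(1 + 0.7536×0.7985) = 0.9690029
γ = 1/√(1 − 0.9690029²) = 4.04777
K = (γ − 1)m₀c² = (4.04777 − 1) × 938.3 = 3.04777 × 938.3 = 2860 MeV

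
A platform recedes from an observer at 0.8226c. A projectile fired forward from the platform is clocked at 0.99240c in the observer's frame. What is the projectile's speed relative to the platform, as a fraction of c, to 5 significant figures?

u' ≈ 0.92458c

Inverse velocity addition: u' = (u − v)/(1 − uv/c²)
= (0.99240 − 0.8226)/(1 − 0.99240×0.8226) = 0.16980/0.1836518 = 0.92458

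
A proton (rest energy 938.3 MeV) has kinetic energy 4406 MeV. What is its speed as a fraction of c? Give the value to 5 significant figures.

γ = 1 + K/(m₀c²) = 1 + 4406/938.3 = 5.695726
β = √(1 − 1/γ²) = 0.98447

β ≈ 0.98447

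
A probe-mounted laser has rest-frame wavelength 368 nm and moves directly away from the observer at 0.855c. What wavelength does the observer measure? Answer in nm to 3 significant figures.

λ_obs ≈ 1320 nm

Relativistic Doppler: λ_obs = λ_src √((1+β)/(1−β))
= 368 × √(1.8550/0.14500) = 368 × 3.5767 = 1320 nm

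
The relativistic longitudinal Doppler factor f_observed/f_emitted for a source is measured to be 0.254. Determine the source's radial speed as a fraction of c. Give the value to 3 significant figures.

f_obs/f_src = √((1−β)/(1+β)) = 0.254  ⇒  (1−β)/(1+β) = 0.064516
β = |1 − D²|/(1 + D²) = |1 − 0.064516|/(1 + 0.064516) = 0.879

β ≈ 0.879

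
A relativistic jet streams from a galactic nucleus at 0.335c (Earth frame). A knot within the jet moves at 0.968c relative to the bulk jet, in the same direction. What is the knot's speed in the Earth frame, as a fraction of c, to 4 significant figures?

Relativistic velocity addition: u = (u' + v)/(1 + u'v/c²)
= (0.968 + 0.335)/(1 + 0.968×0.335) = 1.303/1.32428 = 0.9839

u ≈ 0.9839c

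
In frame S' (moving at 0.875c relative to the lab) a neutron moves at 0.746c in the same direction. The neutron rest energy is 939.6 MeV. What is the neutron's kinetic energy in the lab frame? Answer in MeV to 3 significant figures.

K ≈ 3880 MeV

u_lab = (0.746 + 0.875)/(1 + 0.746×0.875) = 0.980790
γ = 1/√(1 − 0.980790²) = 5.1264
K = (γ − 1)m₀c² = (5.1264 − 1) × 939.6 = 4.1264 × 939.6 = 3880 MeV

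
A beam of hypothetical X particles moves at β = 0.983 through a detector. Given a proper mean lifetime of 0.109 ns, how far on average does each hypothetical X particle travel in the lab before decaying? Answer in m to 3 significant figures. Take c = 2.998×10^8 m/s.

γ = 1/√(1 − 0.983²) = 5.4465
Dilated lifetime: Δt = γτ₀ = 5.4465 × 0.109 ns = 0.59366 ns
d = vΔt = 0.983c × 0.59366 ns = 2.9470×10^8 m/s × 5.9366×10^-10 s = 0.175 m

d ≈ 0.175 m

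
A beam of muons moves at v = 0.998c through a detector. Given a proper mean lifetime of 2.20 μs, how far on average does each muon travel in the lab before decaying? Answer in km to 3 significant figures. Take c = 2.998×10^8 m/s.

γ = 1/√(1 − 0.998²) = 15.819
Dilated lifetime: Δt = γτ₀ = 15.819 × 2.20 μs = 34.802 μs
d = vΔt = 0.998c × 34.802 μs = 2.9920×10^8 m/s × 3.4802×10^-5 s = 10.4 km

d ≈ 10.4 km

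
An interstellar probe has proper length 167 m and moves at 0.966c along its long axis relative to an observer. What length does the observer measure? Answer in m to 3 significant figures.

γ = 1/√(1 − 0.966²) = 3.8678
Length contraction: L = L₀/γ = 167/3.8678 = 43.2 m

L ≈ 43.2 m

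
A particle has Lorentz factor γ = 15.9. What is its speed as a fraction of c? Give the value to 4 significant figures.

β = √(1 − 1/γ²) = √(1 − 1/15.9²) = √(0.996044) = 0.9980

β ≈ 0.9980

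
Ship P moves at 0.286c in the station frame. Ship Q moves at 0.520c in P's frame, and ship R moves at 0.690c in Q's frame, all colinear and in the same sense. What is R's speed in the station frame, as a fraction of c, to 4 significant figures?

Compose boost 2: (0.520 + 0.286)/(1 + 0.520×0.286) = 0.8060/1.14872 = 0.701651
Compose boost 3: (0.690 + 0.701651)/(1 + 0.690×0.701651) = 1.39165/1.48414 = 0.9377

u ≈ 0.9377c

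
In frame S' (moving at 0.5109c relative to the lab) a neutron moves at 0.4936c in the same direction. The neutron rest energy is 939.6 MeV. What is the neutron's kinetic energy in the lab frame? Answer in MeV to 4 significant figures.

K ≈ 634.1 MeV

u_lab = (0.4936 + 0.5109)/(1 + 0.4936×0.5109) = 0.8022008
γ = 1/√(1 − 0.8022008²) = 1.67489
K = (γ − 1)m₀c² = (1.67489 − 1) × 939.6 = 0.674889 × 939.6 = 634.1 MeV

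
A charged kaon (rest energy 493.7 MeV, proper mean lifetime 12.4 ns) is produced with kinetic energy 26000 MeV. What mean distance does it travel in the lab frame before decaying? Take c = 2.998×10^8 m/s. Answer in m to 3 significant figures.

γ = 1 + K/(m₀c²) = 1 + 26000/493.7 = 53.664
β = √(1 − 1/γ²) = 0.99983
Dilated lifetime: γτ₀ = 53.664 × 12.4 ns = 665.43 ns
d = βc·γτ₀ = 0.99983 × (2.998×10^8 m/s) × 6.6543×10^-7 s = 199 m

d ≈ 199 m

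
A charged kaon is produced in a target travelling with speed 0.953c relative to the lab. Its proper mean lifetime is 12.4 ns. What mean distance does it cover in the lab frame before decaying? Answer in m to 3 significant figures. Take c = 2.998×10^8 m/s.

d ≈ 11.7 m

γ = 1/√(1 − 0.953²) = 3.3007
Dilated lifetime: Δt = γτ₀ = 3.3007 × 12.4 ns = 40.928 ns
d = vΔt = 0.953c × 40.928 ns = 2.8571×10^8 m/s × 4.0928×10^-8 s = 11.7 m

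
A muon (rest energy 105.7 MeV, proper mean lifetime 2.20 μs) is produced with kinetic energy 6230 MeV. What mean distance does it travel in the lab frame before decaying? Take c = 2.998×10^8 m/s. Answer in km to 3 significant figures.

γ = 1 + K/(m₀c²) = 1 + 6230/105.7 = 59.940
β = √(1 − 1/γ²) = 0.99986
Dilated lifetime: γτ₀ = 59.940 × 2.20 μs = 131.87 μs
d = βc·γτ₀ = 0.99986 × (2.998×10^8 m/s) × 0.00013187 s = 39.5 km

d ≈ 39.5 km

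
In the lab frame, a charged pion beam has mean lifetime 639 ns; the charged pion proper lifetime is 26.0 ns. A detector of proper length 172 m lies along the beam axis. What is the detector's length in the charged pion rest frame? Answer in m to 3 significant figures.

Time dilation ⇒ γ = Δt/τ₀ = 639/26.0 = 24.577
Length contraction: L = L₀/γ = 172/24.577 = 7.00 m

L ≈ 7.00 m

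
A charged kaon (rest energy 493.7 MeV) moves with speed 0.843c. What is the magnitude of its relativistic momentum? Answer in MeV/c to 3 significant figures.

p ≈ 774 MeV/c

γ = 1/√(1 − 0.843²) = 1.8590
p = γβm₀c = 1.8590 × 0.843 × 493.7 MeV/c = 774 MeV/c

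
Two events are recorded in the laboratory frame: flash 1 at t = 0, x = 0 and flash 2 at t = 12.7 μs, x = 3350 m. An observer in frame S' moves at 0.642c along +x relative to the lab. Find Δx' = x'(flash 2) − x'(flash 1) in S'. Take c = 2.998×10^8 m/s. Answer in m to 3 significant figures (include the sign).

γ = 1/√(1 − 0.642²) = 1.3043
Δx' = γ(Δx − vΔt) = 1.3043 × (3350 m − 0.642×(2.998×10^8 m/s)×12.7×10^-6 s)
= 1.3043 × (905.61 m) = 1180 m

Δx' ≈ 1180 m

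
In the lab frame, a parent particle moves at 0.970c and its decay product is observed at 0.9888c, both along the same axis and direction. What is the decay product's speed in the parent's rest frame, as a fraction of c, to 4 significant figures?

u' ≈ 0.4601c

Inverse velocity addition: u' = (u − v)/(1 − uv/c²)
= (0.9888 − 0.970)/(1 − 0.9888×0.970) = 0.01880/0.0408640 = 0.4601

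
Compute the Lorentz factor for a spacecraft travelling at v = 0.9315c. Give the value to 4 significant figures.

γ ≈ 2.749

γ = 1/√(1 − β²) = 1/√(1 − 0.9315²) = 1/√(0.132308) = 2.749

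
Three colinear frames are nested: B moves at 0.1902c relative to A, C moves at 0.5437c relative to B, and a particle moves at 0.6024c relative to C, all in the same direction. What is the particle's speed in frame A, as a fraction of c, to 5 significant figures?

u ≈ 0.90494c

Compose boost 2: (0.5437 + 0.1902)/(1 + 0.5437×0.1902) = 0.73390/1.103412 = 0.6651189
Compose boost 3: (0.6024 + 0.6651189)/(1 + 0.6024×0.6651189) = 1.267519/1.400668 = 0.90494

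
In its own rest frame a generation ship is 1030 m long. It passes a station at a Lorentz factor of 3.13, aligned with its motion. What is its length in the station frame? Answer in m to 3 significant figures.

L ≈ 329 m

γ = 3.13 (given)
Length contraction: L = L₀/γ = 1030/3.13 = 329 m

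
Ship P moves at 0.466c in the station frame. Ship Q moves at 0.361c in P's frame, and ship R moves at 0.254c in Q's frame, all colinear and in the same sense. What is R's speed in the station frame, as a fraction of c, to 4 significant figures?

Compose boost 2: (0.361 + 0.466)/(1 + 0.361×0.466) = 0.8270/1.16823 = 0.707911
Compose boost 3: (0.254 + 0.707911)/(1 + 0.254×0.707911) = 0.961911/1.17981 = 0.8153

u ≈ 0.8153c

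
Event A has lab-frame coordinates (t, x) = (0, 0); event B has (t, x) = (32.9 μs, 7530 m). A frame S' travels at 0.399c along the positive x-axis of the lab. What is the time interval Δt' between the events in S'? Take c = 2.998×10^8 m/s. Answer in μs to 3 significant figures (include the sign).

γ = 1/√(1 − 0.399²) = 1.0906
Δt' = γ(Δt − vΔx/c²) = 1.0906 × (32.9 μs − 0.399×7530 m / (2.998×10^8 m/s))
= 1.0906 × (22.878 μs) = 25.0 μs

Δt' ≈ 25.0 μs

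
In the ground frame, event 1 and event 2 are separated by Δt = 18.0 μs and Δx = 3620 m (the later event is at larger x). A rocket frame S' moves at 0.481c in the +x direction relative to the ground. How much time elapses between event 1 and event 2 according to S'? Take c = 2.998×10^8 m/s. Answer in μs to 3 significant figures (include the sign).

γ = 1/√(1 − 0.481²) = 1.1406
Δt' = γ(Δt − vΔx/c²) = 1.1406 × (18.0 μs − 0.481×3620 m / (2.998×10^8 m/s))
= 1.1406 × (12.192 μs) = 13.9 μs

Δt' ≈ 13.9 μs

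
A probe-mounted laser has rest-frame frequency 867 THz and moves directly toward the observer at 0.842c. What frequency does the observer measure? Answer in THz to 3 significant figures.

f_obs ≈ 2960 THz

Relativistic Doppler: f_obs = f_src √((1+β)/(1−β))
= 867 × √(1.8420/0.15800) = 867 × 3.4144 = 2960 THz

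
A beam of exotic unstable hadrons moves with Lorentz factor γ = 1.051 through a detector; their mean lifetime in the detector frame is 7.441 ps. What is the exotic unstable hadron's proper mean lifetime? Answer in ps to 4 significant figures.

γ = 1.051 (given)
Proper time: τ₀ = Δt/γ = 7.441/1.051 = 7.080 ps

τ₀ ≈ 7.080 ps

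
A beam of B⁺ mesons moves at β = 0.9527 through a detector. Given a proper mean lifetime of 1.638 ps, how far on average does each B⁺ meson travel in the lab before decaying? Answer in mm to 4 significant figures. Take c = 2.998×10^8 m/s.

γ = 1/√(1 − 0.9527²) = 3.29042
Dilated lifetime: Δt = γτ₀ = 3.29042 × 1.638 ps = 5.38971 ps
d = vΔt = 0.9527c × 5.38971 ps = 2.85619×10^8 m/s × 5.38971×10^-12 s = 1.539 mm

d ≈ 1.539 mm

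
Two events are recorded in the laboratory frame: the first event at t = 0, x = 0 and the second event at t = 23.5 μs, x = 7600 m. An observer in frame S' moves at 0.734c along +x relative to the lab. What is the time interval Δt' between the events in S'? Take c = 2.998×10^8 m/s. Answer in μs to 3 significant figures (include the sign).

γ = 1/√(1 − 0.734²) = 1.4724
Δt' = γ(Δt − vΔx/c²) = 1.4724 × (23.5 μs − 0.734×7600 m / (2.998×10^8 m/s))
= 1.4724 × (4.8929 μs) = 7.20 μs

Δt' ≈ 7.20 μs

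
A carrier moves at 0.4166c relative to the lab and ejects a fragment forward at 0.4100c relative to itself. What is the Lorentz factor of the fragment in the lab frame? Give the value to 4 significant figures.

γ ≈ 1.412

u_lab = (0.4100 + 0.4166)/(1 + 0.4100×0.4166) = 0.82660/1.170806 = 0.7060094
γ = 1/√(1 − 0.7060094²) = 1.412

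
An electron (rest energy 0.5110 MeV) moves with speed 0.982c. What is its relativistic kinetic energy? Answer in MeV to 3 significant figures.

γ = 1/√(1 − 0.982²) = 5.2943
K = (γ − 1)m₀c² = (5.2943 − 1) × 0.5110 MeV = 4.2943 × 0.5110 MeV = 2.19 MeV

K ≈ 2.19 MeV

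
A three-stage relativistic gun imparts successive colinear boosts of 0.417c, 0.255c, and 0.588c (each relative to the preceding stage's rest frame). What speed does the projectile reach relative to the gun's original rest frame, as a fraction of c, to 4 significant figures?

u ≈ 0.8808c

Compose boost 2: (0.255 + 0.417)/(1 + 0.255×0.417) = 0.6720/1.10634 = 0.607411
Compose boost 3: (0.588 + 0.607411)/(1 + 0.588×0.607411) = 1.19541/1.35716 = 0.8808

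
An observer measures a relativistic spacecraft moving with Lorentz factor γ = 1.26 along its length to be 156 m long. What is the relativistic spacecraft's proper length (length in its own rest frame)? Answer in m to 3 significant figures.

L₀ ≈ 197 m

γ = 1.26 (given)
L₀ = γL = 1.26 × 156 = 197 m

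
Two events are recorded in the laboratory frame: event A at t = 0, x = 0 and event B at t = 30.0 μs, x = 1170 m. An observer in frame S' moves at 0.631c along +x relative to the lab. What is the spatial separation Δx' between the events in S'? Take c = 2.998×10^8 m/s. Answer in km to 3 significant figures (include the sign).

γ = 1/√(1 − 0.631²) = 1.2890
Δx' = γ(Δx − vΔt) = 1.2890 × (1170 m − 0.631×(2.998×10^8 m/s)×30.0×10^-6 s)
= 1.2890 × (-4505.2 m) = -5.81 km

Δx' ≈ -5.81 km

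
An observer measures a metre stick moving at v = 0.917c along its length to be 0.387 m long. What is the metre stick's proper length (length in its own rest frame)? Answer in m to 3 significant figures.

γ = 1/√(1 − 0.917²) = 2.5070
L₀ = γL = 2.5070 × 0.387 = 0.970 m

L₀ ≈ 0.970 m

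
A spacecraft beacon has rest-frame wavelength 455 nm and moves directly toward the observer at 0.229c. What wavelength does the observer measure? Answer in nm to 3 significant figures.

Relativistic Doppler: λ_obs = λ_src √((1−β)/(1+β))
= 455 × √(0.77100/1.2290) = 455 × 0.79205 = 360 nm

λ_obs ≈ 360 nm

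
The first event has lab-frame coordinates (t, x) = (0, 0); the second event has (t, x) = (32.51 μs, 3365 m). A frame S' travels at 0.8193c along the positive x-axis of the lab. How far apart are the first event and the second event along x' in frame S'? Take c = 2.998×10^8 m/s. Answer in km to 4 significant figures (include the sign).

γ = 1/√(1 − 0.8193²) = 1.74409
Δx' = γ(Δx − vΔt) = 1.74409 × (3365 m − 0.8193×(2.998×10^8 m/s)×32.51×10^-6 s)
= 1.74409 × (-4620.31 m) = -8.058 km

Δx' ≈ -8.058 km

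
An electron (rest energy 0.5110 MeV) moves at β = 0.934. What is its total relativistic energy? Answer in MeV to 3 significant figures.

E ≈ 1.43 MeV

γ = 1/√(1 − 0.934²) = 2.7990
E = γm₀c² = 2.7990 × 0.5110 MeV = 1.43 MeV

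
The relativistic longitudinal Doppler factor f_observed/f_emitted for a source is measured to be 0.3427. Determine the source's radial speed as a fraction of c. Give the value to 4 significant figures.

f_obs/f_src = √((1−β)/(1+β)) = 0.3427  ⇒  (1−β)/(1+β) = 0.117443
β = |1 − D²|/(1 + D²) = |1 − 0.117443|/(1 + 0.117443) = 0.7898

β ≈ 0.7898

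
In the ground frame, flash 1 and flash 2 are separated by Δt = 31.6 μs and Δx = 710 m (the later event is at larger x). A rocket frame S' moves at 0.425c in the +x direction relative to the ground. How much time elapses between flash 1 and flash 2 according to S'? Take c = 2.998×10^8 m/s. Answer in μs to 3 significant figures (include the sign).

Δt' ≈ 33.8 μs

γ = 1/√(1 − 0.425²) = 1.1047
Δt' = γ(Δt − vΔx/c²) = 1.1047 × (31.6 μs − 0.425×710 m / (2.998×10^8 m/s))
= 1.1047 × (30.593 μs) = 33.8 μs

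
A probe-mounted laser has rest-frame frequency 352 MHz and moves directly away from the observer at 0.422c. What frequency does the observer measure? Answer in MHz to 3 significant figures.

f_obs ≈ 224 MHz

Relativistic Doppler: f_obs = f_src √((1−β)/(1+β))
= 352 × √(0.57800/1.4220) = 352 × 0.63755 = 224 MHz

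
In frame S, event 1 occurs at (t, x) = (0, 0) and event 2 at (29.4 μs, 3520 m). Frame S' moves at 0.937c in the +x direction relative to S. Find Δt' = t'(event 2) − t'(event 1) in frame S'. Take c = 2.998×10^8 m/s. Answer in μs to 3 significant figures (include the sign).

Δt' ≈ 52.7 μs

γ = 1/√(1 − 0.937²) = 2.8626
Δt' = γ(Δt − vΔx/c²) = 2.8626 × (29.4 μs − 0.937×3520 m / (2.998×10^8 m/s))
= 2.8626 × (18.399 μs) = 52.7 μs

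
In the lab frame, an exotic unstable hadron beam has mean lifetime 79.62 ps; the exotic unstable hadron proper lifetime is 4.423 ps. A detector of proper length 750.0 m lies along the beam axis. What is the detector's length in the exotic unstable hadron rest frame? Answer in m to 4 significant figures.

Time dilation ⇒ γ = Δt/τ₀ = 79.62/4.423 = 18.0014
Length contraction: L = L₀/γ = 750.0/18.0014 = 41.66 m

L ≈ 41.66 m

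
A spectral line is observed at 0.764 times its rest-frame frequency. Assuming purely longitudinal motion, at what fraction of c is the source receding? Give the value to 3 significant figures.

f_obs/f_src = √((1−β)/(1+β)) = 0.764  ⇒  (1−β)/(1+β) = 0.58370
β = |1 − D²|/(1 + D²) = |1 − 0.58370|/(1 + 0.58370) = 0.263

β ≈ 0.263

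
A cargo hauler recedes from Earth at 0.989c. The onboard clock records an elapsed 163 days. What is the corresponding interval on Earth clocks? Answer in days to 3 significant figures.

γ = 1/√(1 − 0.989²) = 6.7606
Time dilation: Δt = γτ₀ = 6.7606 × 163 days = 1100 days

Δt ≈ 1100 days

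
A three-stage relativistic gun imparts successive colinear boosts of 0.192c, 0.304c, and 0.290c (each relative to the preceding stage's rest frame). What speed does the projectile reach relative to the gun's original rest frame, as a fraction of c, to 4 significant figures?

Compose boost 2: (0.304 + 0.192)/(1 + 0.304×0.192) = 0.4960/1.05837 = 0.468646
Compose boost 3: (0.290 + 0.468646)/(1 + 0.290×0.468646) = 0.758646/1.13591 = 0.6679

u ≈ 0.6679c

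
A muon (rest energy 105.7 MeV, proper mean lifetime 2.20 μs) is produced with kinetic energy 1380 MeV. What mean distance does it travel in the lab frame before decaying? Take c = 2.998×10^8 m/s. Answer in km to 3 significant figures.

γ = 1 + K/(m₀c²) = 1 + 1380/105.7 = 14.056
β = √(1 − 1/γ²) = 0.99747
Dilated lifetime: γτ₀ = 14.056 × 2.20 μs = 30.923 μs
d = βc·γτ₀ = 0.99747 × (2.998×10^8 m/s) × 3.0923×10^-5 s = 9.25 km

d ≈ 9.25 km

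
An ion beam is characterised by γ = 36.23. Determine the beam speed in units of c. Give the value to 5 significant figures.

β ≈ 0.99962

β = √(1 − 1/γ²) = √(1 − 1/36.23²) = √(0.9992382) = 0.99962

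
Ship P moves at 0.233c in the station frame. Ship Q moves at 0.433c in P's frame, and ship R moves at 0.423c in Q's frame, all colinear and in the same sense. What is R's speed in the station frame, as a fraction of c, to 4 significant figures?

u ≈ 0.8185c

Compose boost 2: (0.433 + 0.233)/(1 + 0.433×0.233) = 0.6660/1.10089 = 0.604966
Compose boost 3: (0.423 + 0.604966)/(1 + 0.423×0.604966) = 1.02797/1.25590 = 0.8185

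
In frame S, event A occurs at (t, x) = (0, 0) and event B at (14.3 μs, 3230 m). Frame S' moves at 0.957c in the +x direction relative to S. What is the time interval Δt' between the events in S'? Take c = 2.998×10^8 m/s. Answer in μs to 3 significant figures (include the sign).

γ = 1/√(1 − 0.957²) = 3.4472
Δt' = γ(Δt − vΔx/c²) = 3.4472 × (14.3 μs − 0.957×3230 m / (2.998×10^8 m/s))
= 3.4472 × (3.9894 μs) = 13.8 μs

Δt' ≈ 13.8 μs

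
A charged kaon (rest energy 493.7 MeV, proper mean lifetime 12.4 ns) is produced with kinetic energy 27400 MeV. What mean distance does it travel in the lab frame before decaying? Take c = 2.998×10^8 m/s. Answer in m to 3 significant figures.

γ = 1 + K/(m₀c²) = 1 + 27400/493.7 = 56.499
β = √(1 − 1/γ²) = 0.99984
Dilated lifetime: γτ₀ = 56.499 × 12.4 ns = 700.59 ns
d = βc·γτ₀ = 0.99984 × (2.998×10^8 m/s) × 7.0059×10^-7 s = 210 m

d ≈ 210 m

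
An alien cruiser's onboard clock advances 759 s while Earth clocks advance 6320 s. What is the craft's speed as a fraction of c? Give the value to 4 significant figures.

γ = Δt/τ₀ = 6320/759 = 8.32675
β = √(1 − 1/γ²) = √(1 − 1/8.32675²) = 0.9928

β ≈ 0.9928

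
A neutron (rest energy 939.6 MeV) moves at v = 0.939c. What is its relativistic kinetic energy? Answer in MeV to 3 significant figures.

K ≈ 1790 MeV

γ = 1/√(1 − 0.939²) = 2.9077
K = (γ − 1)m₀c² = (2.9077 − 1) × 939.6 MeV = 1.9077 × 939.6 MeV = 1790 MeV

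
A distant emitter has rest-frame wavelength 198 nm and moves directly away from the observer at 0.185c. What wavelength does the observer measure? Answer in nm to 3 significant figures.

λ_obs ≈ 239 nm

Relativistic Doppler: λ_obs = λ_src √((1+β)/(1−β))
= 198 × √(1.1850/0.81500) = 198 × 1.2058 = 239 nm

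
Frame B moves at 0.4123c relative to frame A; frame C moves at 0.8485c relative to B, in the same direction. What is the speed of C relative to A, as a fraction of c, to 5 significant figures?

Compose boost 2: (0.8485 + 0.4123)/(1 + 0.8485×0.4123) = 1.2608/1.349837 = 0.93404

u ≈ 0.93404c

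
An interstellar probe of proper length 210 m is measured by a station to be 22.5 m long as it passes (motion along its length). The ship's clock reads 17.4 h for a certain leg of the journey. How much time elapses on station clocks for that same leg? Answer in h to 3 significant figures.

Δt ≈ 162 h

Length contraction ⇒ γ = L₀/L = 210/22.5 = 9.3333
Time dilation: Δt = γτ₀ = 9.3333 × 17.4 h = 162 h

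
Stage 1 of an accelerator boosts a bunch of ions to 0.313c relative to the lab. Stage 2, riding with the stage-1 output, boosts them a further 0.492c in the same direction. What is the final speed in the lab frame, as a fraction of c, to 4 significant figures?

Compose boost 2: (0.492 + 0.313)/(1 + 0.492×0.313) = 0.8050/1.15400 = 0.6976

u ≈ 0.6976c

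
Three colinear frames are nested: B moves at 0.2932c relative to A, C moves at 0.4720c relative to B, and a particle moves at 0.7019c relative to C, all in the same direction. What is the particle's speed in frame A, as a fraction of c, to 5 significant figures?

Compose boost 2: (0.4720 + 0.2932)/(1 + 0.4720×0.2932) = 0.76520/1.138390 = 0.6721771
Compose boost 3: (0.7019 + 0.6721771)/(1 + 0.7019×0.6721771) = 1.374077/1.471801 = 0.93360

u ≈ 0.93360c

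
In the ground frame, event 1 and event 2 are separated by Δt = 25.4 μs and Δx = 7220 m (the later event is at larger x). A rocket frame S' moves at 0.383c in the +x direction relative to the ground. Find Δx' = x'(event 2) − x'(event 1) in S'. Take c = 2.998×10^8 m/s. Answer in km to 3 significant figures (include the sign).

Δx' ≈ 4.66 km

γ = 1/√(1 − 0.383²) = 1.0825
Δx' = γ(Δx − vΔt) = 1.0825 × (7220 m − 0.383×(2.998×10^8 m/s)×25.4×10^-6 s)
= 1.0825 × (4303.5 m) = 4.66 km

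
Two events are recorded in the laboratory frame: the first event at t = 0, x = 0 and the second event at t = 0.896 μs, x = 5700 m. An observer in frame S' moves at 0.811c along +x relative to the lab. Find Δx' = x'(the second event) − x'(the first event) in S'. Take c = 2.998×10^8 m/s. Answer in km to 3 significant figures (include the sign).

γ = 1/√(1 − 0.811²) = 1.7093
Δx' = γ(Δx − vΔt) = 1.7093 × (5700 m − 0.811×(2.998×10^8 m/s)×0.896×10^-6 s)
= 1.7093 × (5482.1 m) = 9.37 km

Δx' ≈ 9.37 km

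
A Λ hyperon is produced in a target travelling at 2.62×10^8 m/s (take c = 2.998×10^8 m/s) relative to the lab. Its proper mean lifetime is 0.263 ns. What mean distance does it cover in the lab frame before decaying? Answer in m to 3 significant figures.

d ≈ 0.142 m

β = v/c = 2.62×10^8 / 2.998×10^8 = 0.87392
γ = 1/√(1 − 0.87392²) = 2.0573
Dilated lifetime: Δt = γτ₀ = 2.0573 × 0.263 ns = 0.54107 ns
d = vΔt = 0.87392c × 0.54107 ns = 2.6200×10^8 m/s × 5.4107×10^-10 s = 0.142 m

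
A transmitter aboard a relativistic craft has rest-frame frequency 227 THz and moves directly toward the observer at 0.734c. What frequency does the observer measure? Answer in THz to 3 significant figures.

f_obs ≈ 580 THz

Relativistic Doppler: f_obs = f_src √((1+β)/(1−β))
= 227 × √(1.7340/0.26600) = 227 × 2.5532 = 580 THz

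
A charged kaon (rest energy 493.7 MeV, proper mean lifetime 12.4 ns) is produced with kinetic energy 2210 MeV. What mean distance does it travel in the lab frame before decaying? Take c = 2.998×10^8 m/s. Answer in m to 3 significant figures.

d ≈ 20.0 m

γ = 1 + K/(m₀c²) = 1 + 2210/493.7 = 5.4764
β = √(1 − 1/γ²) = 0.98319
Dilated lifetime: γτ₀ = 5.4764 × 12.4 ns = 67.907 ns
d = βc·γτ₀ = 0.98319 × (2.998×10^8 m/s) × 6.7907×10^-8 s = 20.0 m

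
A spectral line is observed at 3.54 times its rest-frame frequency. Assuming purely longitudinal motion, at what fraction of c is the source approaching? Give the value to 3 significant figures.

β ≈ 0.852

f_obs/f_src = √((1+β)/(1−β)) = 3.54  ⇒  (1+β)/(1−β) = 12.532
β = |1 − D²|/(1 + D²) = |1 − 12.532|/(1 + 12.532) = 0.852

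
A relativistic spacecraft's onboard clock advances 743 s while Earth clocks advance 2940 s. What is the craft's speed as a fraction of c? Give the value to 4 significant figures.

β ≈ 0.9675

γ = Δt/τ₀ = 2940/743 = 3.95693
β = √(1 − 1/γ²) = √(1 − 1/3.95693²) = 0.9675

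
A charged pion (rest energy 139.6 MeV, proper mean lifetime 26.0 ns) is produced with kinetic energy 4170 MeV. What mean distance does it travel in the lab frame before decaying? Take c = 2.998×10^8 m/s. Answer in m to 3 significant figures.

d ≈ 241 m

γ = 1 + K/(m₀c²) = 1 + 4170/139.6 = 30.871
β = √(1 − 1/γ²) = 0.99948
Dilated lifetime: γτ₀ = 30.871 × 26.0 ns = 802.65 ns
d = βc·γτ₀ = 0.99948 × (2.998×10^8 m/s) × 8.0265×10^-7 s = 241 m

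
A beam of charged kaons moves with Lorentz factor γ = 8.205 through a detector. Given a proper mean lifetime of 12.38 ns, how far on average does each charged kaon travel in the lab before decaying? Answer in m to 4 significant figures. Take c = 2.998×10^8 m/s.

β = √(1 − 1/γ²) = √(1 − 1/8.205²) = 0.992545
Dilated lifetime: Δt = γτ₀ = 8.205 × 12.38 ns = 101.578 ns
d = vΔt = 0.992545c × 101.578 ns = 2.97565×10^8 m/s × 1.01578×10^-7 s = 30.23 m

d ≈ 30.23 m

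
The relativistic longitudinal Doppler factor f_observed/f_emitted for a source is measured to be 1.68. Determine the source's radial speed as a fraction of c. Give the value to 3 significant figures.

f_obs/f_src = √((1+β)/(1−β)) = 1.68  ⇒  (1+β)/(1−β) = 2.8224
β = |1 − D²|/(1 + D²) = |1 − 2.8224|/(1 + 2.8224) = 0.477

β ≈ 0.477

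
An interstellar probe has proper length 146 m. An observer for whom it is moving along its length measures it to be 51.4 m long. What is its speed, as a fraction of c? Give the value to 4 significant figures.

γ = L₀/L = 146/51.4 = 2.84047
β = √(1 − 1/γ²) = 0.9360

β ≈ 0.9360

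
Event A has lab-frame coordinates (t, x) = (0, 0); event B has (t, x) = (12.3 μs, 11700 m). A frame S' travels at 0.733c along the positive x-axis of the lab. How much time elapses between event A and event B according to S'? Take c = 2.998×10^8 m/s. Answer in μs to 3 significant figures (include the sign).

Δt' ≈ -24.0 μs

γ = 1/√(1 − 0.733²) = 1.4701
Δt' = γ(Δt − vΔx/c²) = 1.4701 × (12.3 μs − 0.733×11700 m / (2.998×10^8 m/s))
= 1.4701 × (-16.306 μs) = -24.0 μs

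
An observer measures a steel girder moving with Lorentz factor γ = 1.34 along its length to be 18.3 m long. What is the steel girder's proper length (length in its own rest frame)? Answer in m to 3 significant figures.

L₀ ≈ 24.5 m

γ = 1.34 (given)
L₀ = γL = 1.34 × 18.3 = 24.5 m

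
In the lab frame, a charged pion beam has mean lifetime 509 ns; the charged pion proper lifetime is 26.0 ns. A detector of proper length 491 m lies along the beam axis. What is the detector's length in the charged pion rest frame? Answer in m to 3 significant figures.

L ≈ 25.1 m

Time dilation ⇒ γ = Δt/τ₀ = 509/26.0 = 19.577
Length contraction: L = L₀/γ = 491/19.577 = 25.1 m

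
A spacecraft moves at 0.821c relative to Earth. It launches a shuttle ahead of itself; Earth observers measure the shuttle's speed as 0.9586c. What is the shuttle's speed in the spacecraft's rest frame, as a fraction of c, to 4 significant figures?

u' ≈ 0.6460c

Inverse velocity addition: u' = (u − v)/(1 − uv/c²)
= (0.9586 − 0.821)/(1 − 0.9586×0.821) = 0.1376/0.212989 = 0.6460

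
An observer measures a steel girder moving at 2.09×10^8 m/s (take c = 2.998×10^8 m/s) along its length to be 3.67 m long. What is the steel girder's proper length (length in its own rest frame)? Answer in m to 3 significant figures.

L₀ ≈ 5.12 m

β = v/c = 2.09×10^8 / 2.998×10^8 = 0.69713
γ = 1/√(1 − 0.69713²) = 1.3948
L₀ = γL = 1.3948 × 3.67 = 5.12 m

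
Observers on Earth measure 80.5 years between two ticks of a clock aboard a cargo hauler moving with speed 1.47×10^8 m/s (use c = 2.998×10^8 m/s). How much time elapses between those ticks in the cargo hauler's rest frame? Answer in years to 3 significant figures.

τ₀ ≈ 70.2 years

β = v/c = 1.47×10^8 / 2.998×10^8 = 0.49033
γ = 1/√(1 − 0.49033²) = 1.1474
Proper time: τ₀ = Δt/γ = 80.5/1.1474 = 70.2 years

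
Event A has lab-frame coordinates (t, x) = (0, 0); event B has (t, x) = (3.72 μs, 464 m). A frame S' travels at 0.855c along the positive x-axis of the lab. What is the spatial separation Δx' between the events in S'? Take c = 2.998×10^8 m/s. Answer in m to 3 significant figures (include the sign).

Δx' ≈ -944 m

γ = 1/√(1 − 0.855²) = 1.9282
Δx' = γ(Δx − vΔt) = 1.9282 × (464 m − 0.855×(2.998×10^8 m/s)×3.72×10^-6 s)
= 1.9282 × (-489.54 m) = -944 m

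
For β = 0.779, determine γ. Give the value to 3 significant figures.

γ ≈ 1.59

γ = 1/√(1 − β²) = 1/√(1 − 0.779²) = 1/√(0.39316) = 1.59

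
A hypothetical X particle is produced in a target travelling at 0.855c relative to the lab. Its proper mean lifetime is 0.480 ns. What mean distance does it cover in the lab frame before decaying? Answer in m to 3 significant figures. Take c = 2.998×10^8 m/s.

γ = 1/√(1 − 0.855²) = 1.9282
Dilated lifetime: Δt = γτ₀ = 1.9282 × 0.480 ns = 0.92552 ns
d = vΔt = 0.855c × 0.92552 ns = 2.5633×10^8 m/s × 9.2552×10^-10 s = 0.237 m

d ≈ 0.237 m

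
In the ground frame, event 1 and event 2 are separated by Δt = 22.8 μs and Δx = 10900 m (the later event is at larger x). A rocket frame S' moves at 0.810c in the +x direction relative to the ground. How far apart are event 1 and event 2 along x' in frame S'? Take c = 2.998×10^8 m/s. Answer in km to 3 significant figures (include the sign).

γ = 1/√(1 − 0.810²) = 1.7052
Δx' = γ(Δx − vΔt) = 1.7052 × (10900 m − 0.810×(2.998×10^8 m/s)×22.8×10^-6 s)
= 1.7052 × (5363.3 m) = 9.15 km

Δx' ≈ 9.15 km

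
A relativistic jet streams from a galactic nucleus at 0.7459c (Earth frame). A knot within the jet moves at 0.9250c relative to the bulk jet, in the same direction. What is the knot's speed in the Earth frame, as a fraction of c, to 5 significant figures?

u ≈ 0.98872c

Relativistic velocity addition: u = (u' + v)/(1 + u'v/c²)
= (0.9250 + 0.7459)/(1 + 0.9250×0.7459) = 1.6709/1.689958 = 0.98872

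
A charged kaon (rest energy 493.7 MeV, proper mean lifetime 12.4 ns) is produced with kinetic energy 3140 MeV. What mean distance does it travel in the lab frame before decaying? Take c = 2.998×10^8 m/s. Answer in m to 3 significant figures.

d ≈ 27.1 m

γ = 1 + K/(m₀c²) = 1 + 3140/493.7 = 7.3601
β = √(1 − 1/γ²) = 0.99073
Dilated lifetime: γτ₀ = 7.3601 × 12.4 ns = 91.266 ns
d = βc·γτ₀ = 0.99073 × (2.998×10^8 m/s) × 9.1266×10^-8 s = 27.1 m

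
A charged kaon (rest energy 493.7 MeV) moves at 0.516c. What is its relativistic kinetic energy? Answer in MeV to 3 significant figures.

γ = 1/√(1 − 0.516²) = 1.1674
K = (γ − 1)m₀c² = (1.1674 − 1) × 493.7 MeV = 0.16742 × 493.7 MeV = 82.7 MeV

K ≈ 82.7 MeV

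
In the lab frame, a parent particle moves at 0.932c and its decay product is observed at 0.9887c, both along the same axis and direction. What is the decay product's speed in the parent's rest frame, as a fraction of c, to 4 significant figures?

u' ≈ 0.7220c

Inverse velocity addition: u' = (u − v)/(1 − uv/c²)
= (0.9887 − 0.932)/(1 − 0.9887×0.932) = 0.05670/0.0785316 = 0.7220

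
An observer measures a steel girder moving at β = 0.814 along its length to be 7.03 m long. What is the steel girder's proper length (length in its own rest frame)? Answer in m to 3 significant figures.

L₀ ≈ 12.1 m

γ = 1/√(1 − 0.814²) = 1.7216
L₀ = γL = 1.7216 × 7.03 = 12.1 m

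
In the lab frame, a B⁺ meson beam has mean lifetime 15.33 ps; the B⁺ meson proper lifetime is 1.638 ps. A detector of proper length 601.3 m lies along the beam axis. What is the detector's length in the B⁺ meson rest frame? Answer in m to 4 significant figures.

Time dilation ⇒ γ = Δt/τ₀ = 15.33/1.638 = 9.35897
Length contraction: L = L₀/γ = 601.3/9.35897 = 64.25 m

L ≈ 64.25 m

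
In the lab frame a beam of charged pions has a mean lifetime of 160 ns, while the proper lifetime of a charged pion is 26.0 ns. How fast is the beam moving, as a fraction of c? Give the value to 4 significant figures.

β ≈ 0.9867

γ = Δt/τ₀ = 160/26.0 = 6.15385
β = √(1 − 1/γ²) = √(1 − 1/6.15385²) = 0.9867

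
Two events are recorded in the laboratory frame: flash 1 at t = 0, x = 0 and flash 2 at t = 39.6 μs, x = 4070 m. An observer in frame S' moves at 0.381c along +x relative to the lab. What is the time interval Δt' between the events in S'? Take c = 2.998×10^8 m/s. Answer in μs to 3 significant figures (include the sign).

γ = 1/√(1 − 0.381²) = 1.0816
Δt' = γ(Δt − vΔx/c²) = 1.0816 × (39.6 μs − 0.381×4070 m / (2.998×10^8 m/s))
= 1.0816 × (34.428 μs) = 37.2 μs

Δt' ≈ 37.2 μs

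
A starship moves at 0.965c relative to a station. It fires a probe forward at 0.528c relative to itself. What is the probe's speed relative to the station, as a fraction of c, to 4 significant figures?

u ≈ 0.9891c

Relativistic velocity addition: u = (u' + v)/(1 + u'v/c²)
= (0.528 + 0.965)/(1 + 0.528×0.965) = 1.493/1.50952 = 0.9891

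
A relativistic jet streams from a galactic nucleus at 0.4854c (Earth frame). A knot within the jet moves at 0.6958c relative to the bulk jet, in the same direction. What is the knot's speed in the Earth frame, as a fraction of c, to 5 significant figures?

Relativistic velocity addition: u = (u' + v)/(1 + u'v/c²)
= (0.6958 + 0.4854)/(1 + 0.6958×0.4854) = 1.1812/1.337741 = 0.88298

u ≈ 0.88298c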